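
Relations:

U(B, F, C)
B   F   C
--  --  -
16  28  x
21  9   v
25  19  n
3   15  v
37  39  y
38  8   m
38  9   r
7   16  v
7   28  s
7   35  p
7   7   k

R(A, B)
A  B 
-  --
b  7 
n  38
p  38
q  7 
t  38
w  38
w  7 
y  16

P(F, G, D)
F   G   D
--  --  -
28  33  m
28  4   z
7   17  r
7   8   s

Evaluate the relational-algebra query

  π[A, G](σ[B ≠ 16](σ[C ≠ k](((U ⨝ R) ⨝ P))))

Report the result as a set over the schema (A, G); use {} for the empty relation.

Natural join on B: {(16, 28, x, y), (38, 8, m, n), (38, 8, m, p), (38, 8, m, t), (38, 8, m, w), (38, 9, r, n), (38, 9, r, p), (38, 9, r, t), (38, 9, r, w), (7, 16, v, b), (7, 16, v, q), (7, 16, v, w), (7, 28, s, b), (7, 28, s, q), (7, 28, s, w), (7, 35, p, b), (7, 35, p, q), (7, 35, p, w), (7, 7, k, b), (7, 7, k, q), (7, 7, k, w)}
Natural join on F: {(16, 28, x, y, 33, m), (16, 28, x, y, 4, z), (7, 28, s, b, 33, m), (7, 28, s, b, 4, z), (7, 28, s, q, 33, m), (7, 28, s, q, 4, z), (7, 28, s, w, 33, m), (7, 28, s, w, 4, z), (7, 7, k, b, 17, r), (7, 7, k, b, 8, s), (7, 7, k, q, 17, r), (7, 7, k, q, 8, s), (7, 7, k, w, 17, r), (7, 7, k, w, 8, s)}
Filtering on C ≠ k leaves {(16, 28, x, y, 33, m), (16, 28, x, y, 4, z), (7, 28, s, b, 33, m), (7, 28, s, b, 4, z), (7, 28, s, q, 33, m), (7, 28, s, q, 4, z), (7, 28, s, w, 33, m), (7, 28, s, w, 4, z)}.
Filtering on B ≠ 16 leaves {(7, 28, s, b, 33, m), (7, 28, s, b, 4, z), (7, 28, s, q, 33, m), (7, 28, s, q, 4, z), (7, 28, s, w, 33, m), (7, 28, s, w, 4, z)}.
π[A, G]: project onto (A, G) → {(b, 33), (b, 4), (q, 33), (q, 4), (w, 33), (w, 4)}

{(b, 33), (b, 4), (q, 33), (q, 4), (w, 33), (w, 4)}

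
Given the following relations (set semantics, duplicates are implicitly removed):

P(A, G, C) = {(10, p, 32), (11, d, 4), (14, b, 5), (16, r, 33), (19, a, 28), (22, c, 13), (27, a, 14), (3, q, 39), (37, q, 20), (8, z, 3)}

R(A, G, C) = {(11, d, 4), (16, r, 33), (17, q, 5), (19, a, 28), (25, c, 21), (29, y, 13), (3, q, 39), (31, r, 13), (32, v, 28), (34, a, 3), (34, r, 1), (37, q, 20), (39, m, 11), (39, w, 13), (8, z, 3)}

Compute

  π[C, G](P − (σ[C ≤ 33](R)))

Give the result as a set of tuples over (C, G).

Apply σ_{C ≤ 33}; surviving tuples: {(11, d, 4), (16, r, 33), (17, q, 5), (19, a, 28), (25, c, 21), (29, y, 13), (31, r, 13), (32, v, 28), (34, a, 3), (34, r, 1), (37, q, 20), (39, m, 11), (39, w, 13), (8, z, 3)}
Taking the difference: {(10, p, 32), (14, b, 5), (22, c, 13), (27, a, 14), (3, q, 39)}
Keep only column(s) C, G: {(13, c), (14, a), (32, p), (39, q), (5, b)}

{(13, c), (14, a), (32, p), (39, q), (5, b)}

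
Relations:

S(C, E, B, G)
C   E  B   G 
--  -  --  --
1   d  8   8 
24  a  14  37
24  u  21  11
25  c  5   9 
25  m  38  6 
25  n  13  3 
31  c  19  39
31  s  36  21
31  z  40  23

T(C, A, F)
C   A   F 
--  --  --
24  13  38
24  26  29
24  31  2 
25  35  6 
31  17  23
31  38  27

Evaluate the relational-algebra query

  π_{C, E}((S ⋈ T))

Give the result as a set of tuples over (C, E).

Joining S and T on C yields {(24, a, 14, 37, 13, 38), (24, a, 14, 37, 26, 29), (24, a, 14, 37, 31, 2), (24, u, 21, 11, 13, 38), (24, u, 21, 11, 26, 29), (24, u, 21, 11, 31, 2), (25, c, 5, 9, 35, 6), (25, m, 38, 6, 35, 6), (25, n, 13, 3, 35, 6), (31, c, 19, 39, 17, 23), (31, c, 19, 39, 38, 27), (31, s, 36, 21, 17, 23), (31, s, 36, 21, 38, 27), (31, z, 40, 23, 17, 23), (31, z, 40, 23, 38, 27)}.
Keep only column(s) C, E (7 duplicate(s) eliminated): {(24, a), (24, u), (25, c), (25, m), (25, n), (31, c), (31, s), (31, z)}

{(24, a), (24, u), (25, c), (25, m), (25, n), (31, c), (31, s), (31, z)}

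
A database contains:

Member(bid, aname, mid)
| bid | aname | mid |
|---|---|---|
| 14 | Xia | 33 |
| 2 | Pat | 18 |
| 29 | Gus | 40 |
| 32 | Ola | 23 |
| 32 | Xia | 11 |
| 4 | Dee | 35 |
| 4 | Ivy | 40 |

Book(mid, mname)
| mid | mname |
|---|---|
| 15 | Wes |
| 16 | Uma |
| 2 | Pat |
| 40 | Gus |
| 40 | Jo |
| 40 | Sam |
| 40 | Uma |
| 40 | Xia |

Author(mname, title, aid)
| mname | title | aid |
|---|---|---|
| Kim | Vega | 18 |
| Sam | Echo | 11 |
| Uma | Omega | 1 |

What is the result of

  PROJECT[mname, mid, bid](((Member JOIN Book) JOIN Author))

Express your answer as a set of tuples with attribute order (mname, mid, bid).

{(Sam, 40, 29), (Sam, 40, 4), (Uma, 40, 29), (Uma, 40, 4)}

Natural join on mid: {(29, Gus, 40, Gus), (29, Gus, 40, Jo), (29, Gus, 40, Sam), (29, Gus, 40, Uma), (29, Gus, 40, Xia), (4, Ivy, 40, Gus), (4, Ivy, 40, Jo), (4, Ivy, 40, Sam), (4, Ivy, 40, Uma), (4, Ivy, 40, Xia)}
Natural join on mname: {(29, Gus, 40, Sam, Echo, 11), (29, Gus, 40, Uma, Omega, 1), (4, Ivy, 40, Sam, Echo, 11), (4, Ivy, 40, Uma, Omega, 1)}
Projecting to mname, mid, bid: {(Sam, 40, 29), (Sam, 40, 4), (Uma, 40, 29), (Uma, 40, 4)}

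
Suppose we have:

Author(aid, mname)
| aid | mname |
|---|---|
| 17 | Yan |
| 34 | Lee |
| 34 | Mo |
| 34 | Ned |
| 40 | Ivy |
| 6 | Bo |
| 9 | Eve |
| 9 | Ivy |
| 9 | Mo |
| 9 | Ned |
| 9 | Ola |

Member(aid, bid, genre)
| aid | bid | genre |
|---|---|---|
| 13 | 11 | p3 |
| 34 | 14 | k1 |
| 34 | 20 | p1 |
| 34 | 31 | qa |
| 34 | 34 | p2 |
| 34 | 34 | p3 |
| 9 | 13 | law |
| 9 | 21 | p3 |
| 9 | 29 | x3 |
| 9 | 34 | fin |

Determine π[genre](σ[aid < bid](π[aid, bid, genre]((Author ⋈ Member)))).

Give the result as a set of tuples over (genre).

Author ⋈ Member (natural join on aid): {(34, Lee, 14, k1), (34, Lee, 20, p1), (34, Lee, 31, qa), (34, Lee, 34, p2), (34, Lee, 34, p3), (34, Mo, 14, k1), (34, Mo, 20, p1), (34, Mo, 31, qa), (34, Mo, 34, p2), (34, Mo, 34, p3), (34, Ned, 14, k1), (34, Ned, 20, p1), (34, Ned, 31, qa), (34, Ned, 34, p2), (34, Ned, 34, p3), (9, Eve, 13, law), (9, Eve, 21, p3), (9, Eve, 29, x3), (9, Eve, 34, fin), (9, Ivy, 13, law), (9, Ivy, 21, p3), (9, Ivy, 29, x3), (9, Ivy, 34, fin), (9, Mo, 13, law), (9, Mo, 21, p3), (9, Mo, 29, x3), (9, Mo, 34, fin), (9, Ned, 13, law), (9, Ned, 21, p3), (9, Ned, 29, x3), (9, Ned, 34, fin), (9, Ola, 13, law), (9, Ola, 21, p3), (9, Ola, 29, x3), (9, Ola, 34, fin)}
π_{aid, bid, genre} gives {(34, 14, k1), (34, 20, p1), (34, 31, qa), (34, 34, p2), (34, 34, p3), (9, 13, law), (9, 21, p3), (9, 29, x3), (9, 34, fin)} (26 duplicate(s) eliminated).
Filtering on aid < bid leaves {(9, 13, law), (9, 21, p3), (9, 29, x3), (9, 34, fin)}.
π_{genre} gives {fin, law, p3, x3}.

{fin, law, p3, x3}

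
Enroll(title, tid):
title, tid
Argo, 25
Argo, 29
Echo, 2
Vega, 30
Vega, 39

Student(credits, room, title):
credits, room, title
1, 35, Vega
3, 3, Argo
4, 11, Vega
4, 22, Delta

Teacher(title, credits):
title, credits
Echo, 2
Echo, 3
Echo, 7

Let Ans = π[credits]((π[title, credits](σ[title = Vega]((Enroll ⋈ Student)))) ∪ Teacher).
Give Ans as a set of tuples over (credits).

Natural join on title: {(Argo, 25, 3, 3), (Argo, 29, 3, 3), (Vega, 30, 1, 35), (Vega, 30, 4, 11), (Vega, 39, 1, 35), (Vega, 39, 4, 11)}
Filtering on title = Vega leaves {(Vega, 30, 1, 35), (Vega, 30, 4, 11), (Vega, 39, 1, 35), (Vega, 39, 4, 11)}.
π[title, credits]: project onto (title, credits) (2 duplicate(s) eliminated) → {(Vega, 1), (Vega, 4)}
Set union of the two operands is {(Echo, 2), (Echo, 3), (Echo, 7), (Vega, 1), (Vega, 4)}.
π[credits]: project onto (credits) → {1, 2, 3, 4, 7}

{1, 2, 3, 4, 7}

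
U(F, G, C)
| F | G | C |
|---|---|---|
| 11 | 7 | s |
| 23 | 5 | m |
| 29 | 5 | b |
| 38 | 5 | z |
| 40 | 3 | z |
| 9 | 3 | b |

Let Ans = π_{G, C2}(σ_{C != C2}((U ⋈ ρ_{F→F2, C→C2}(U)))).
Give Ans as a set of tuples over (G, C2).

ρ[F→F2, C→C2]: schema becomes (F2, G, C2); tuples unchanged.
U ⋈ ρ_{F→F2, C→C2}(U) (natural join on G): {(11, 7, s, 11, s), (23, 5, m, 23, m), (23, 5, m, 29, b), (23, 5, m, 38, z), (29, 5, b, 23, m), (29, 5, b, 29, b), (29, 5, b, 38, z), (38, 5, z, 23, m), (38, 5, z, 29, b), (38, 5, z, 38, z), (40, 3, z, 40, z), (40, 3, z, 9, b), (9, 3, b, 40, z), (9, 3, b, 9, b)}
Filtering on C != C2 leaves {(23, 5, m, 29, b), (23, 5, m, 38, z), (29, 5, b, 23, m), (29, 5, b, 38, z), (38, 5, z, 23, m), (38, 5, z, 29, b), (40, 3, z, 9, b), (9, 3, b, 40, z)}.
π[G, C2]: project onto (G, C2) (3 duplicate(s) eliminated) → {(3, b), (3, z), (5, b), (5, m), (5, z)}

{(3, b), (3, z), (5, b), (5, m), (5, z)}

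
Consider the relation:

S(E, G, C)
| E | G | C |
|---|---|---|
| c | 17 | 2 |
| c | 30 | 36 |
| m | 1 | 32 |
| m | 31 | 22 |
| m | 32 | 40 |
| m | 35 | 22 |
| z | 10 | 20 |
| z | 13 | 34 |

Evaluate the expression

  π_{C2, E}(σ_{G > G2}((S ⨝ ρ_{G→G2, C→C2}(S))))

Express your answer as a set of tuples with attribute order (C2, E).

{(2, c), (20, z), (22, m), (32, m), (40, m)}

ρ[G→G2, C→C2]: schema becomes (E, G2, C2); tuples unchanged.
S ⋈ ρ_{G→G2, C→C2}(S) (natural join on E): {(c, 17, 2, 17, 2), (c, 17, 2, 30, 36), (c, 30, 36, 17, 2), (c, 30, 36, 30, 36), (m, 1, 32, 1, 32), (m, 1, 32, 31, 22), (m, 1, 32, 32, 40), (m, 1, 32, 35, 22), (m, 31, 22, 1, 32), (m, 31, 22, 31, 22), (m, 31, 22, 32, 40), (m, 31, 22, 35, 22), (m, 32, 40, 1, 32), (m, 32, 40, 31, 22), (m, 32, 40, 32, 40), (m, 32, 40, 35, 22), (m, 35, 22, 1, 32), (m, 35, 22, 31, 22), (m, 35, 22, 32, 40), (m, 35, 22, 35, 22), (z, 10, 20, 10, 20), (z, 10, 20, 13, 34), (z, 13, 34, 10, 20), (z, 13, 34, 13, 34)}
σ[G > G2]: keep tuples satisfying G > G2 → {(c, 30, 36, 17, 2), (m, 31, 22, 1, 32), (m, 32, 40, 1, 32), (m, 32, 40, 31, 22), (m, 35, 22, 1, 32), (m, 35, 22, 31, 22), (m, 35, 22, 32, 40), (z, 13, 34, 10, 20)}
Keep only column(s) C2, E (3 duplicate(s) eliminated): {(2, c), (20, z), (22, m), (32, m), (40, m)}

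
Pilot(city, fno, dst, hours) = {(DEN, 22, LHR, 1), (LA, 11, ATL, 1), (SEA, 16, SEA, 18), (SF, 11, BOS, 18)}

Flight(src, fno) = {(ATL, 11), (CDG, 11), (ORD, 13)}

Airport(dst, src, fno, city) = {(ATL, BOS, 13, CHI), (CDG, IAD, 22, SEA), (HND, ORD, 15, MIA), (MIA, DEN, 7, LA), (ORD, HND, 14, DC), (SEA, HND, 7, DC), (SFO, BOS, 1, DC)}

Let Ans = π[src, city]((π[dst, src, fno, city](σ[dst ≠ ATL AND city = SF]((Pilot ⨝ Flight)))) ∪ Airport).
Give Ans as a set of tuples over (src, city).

Pilot ⋈ Flight (natural join on fno): {(LA, 11, ATL, 1, ATL), (LA, 11, ATL, 1, CDG), (SF, 11, BOS, 18, ATL), (SF, 11, BOS, 18, CDG)}
Selection dst ≠ ATL AND city = SF: {(SF, 11, BOS, 18, ATL), (SF, 11, BOS, 18, CDG)}
π[dst, src, fno, city]: project onto (dst, src, fno, city) → {(BOS, ATL, 11, SF), (BOS, CDG, 11, SF)}
Taking the union: {(ATL, BOS, 13, CHI), (BOS, ATL, 11, SF), (BOS, CDG, 11, SF), (CDG, IAD, 22, SEA), (HND, ORD, 15, MIA), (MIA, DEN, 7, LA), (ORD, HND, 14, DC), (SEA, HND, 7, DC), (SFO, BOS, 1, DC)}
π[src, city]: project onto (src, city) (1 duplicate(s) eliminated) → {(ATL, SF), (BOS, CHI), (BOS, DC), (CDG, SF), (DEN, LA), (HND, DC), (IAD, SEA), (ORD, MIA)}

{(ATL, SF), (BOS, CHI), (BOS, DC), (CDG, SF), (DEN, LA), (HND, DC), (IAD, SEA), (ORD, MIA)}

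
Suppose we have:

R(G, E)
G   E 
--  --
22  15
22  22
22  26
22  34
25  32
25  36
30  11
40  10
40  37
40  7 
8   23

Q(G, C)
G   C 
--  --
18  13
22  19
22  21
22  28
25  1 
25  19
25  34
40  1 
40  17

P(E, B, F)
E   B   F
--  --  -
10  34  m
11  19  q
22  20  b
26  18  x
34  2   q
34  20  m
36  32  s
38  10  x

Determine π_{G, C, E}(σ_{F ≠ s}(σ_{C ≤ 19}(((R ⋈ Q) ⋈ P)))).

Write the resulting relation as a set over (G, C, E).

Joining R and Q on G yields {(22, 15, 19), (22, 15, 21), (22, 15, 28), (22, 22, 19), (22, 22, 21), (22, 22, 28), (22, 26, 19), (22, 26, 21), (22, 26, 28), (22, 34, 19), (22, 34, 21), (22, 34, 28), (25, 32, 1), (25, 32, 19), (25, 32, 34), (25, 36, 1), (25, 36, 19), (25, 36, 34), (40, 10, 1), (40, 10, 17), (40, 37, 1), (40, 37, 17), (40, 7, 1), (40, 7, 17)}.
Joining (R ⋈ Q) and P on E yields {(22, 22, 19, 20, b), (22, 22, 21, 20, b), (22, 22, 28, 20, b), (22, 26, 19, 18, x), (22, 26, 21, 18, x), (22, 26, 28, 18, x), (22, 34, 19, 2, q), (22, 34, 19, 20, m), (22, 34, 21, 2, q), (22, 34, 21, 20, m), (22, 34, 28, 2, q), (22, 34, 28, 20, m), (25, 36, 1, 32, s), (25, 36, 19, 32, s), (25, 36, 34, 32, s), (40, 10, 1, 34, m), (40, 10, 17, 34, m)}.
σ[C ≤ 19]: keep tuples satisfying C ≤ 19 → {(22, 22, 19, 20, b), (22, 26, 19, 18, x), (22, 34, 19, 2, q), (22, 34, 19, 20, m), (25, 36, 1, 32, s), (25, 36, 19, 32, s), (40, 10, 1, 34, m), (40, 10, 17, 34, m)}
σ[F ≠ s]: keep tuples satisfying F ≠ s → {(22, 22, 19, 20, b), (22, 26, 19, 18, x), (22, 34, 19, 2, q), (22, 34, 19, 20, m), (40, 10, 1, 34, m), (40, 10, 17, 34, m)}
π[G, C, E]: project onto (G, C, E) (1 duplicate(s) eliminated) → {(22, 19, 22), (22, 19, 26), (22, 19, 34), (40, 1, 10), (40, 17, 10)}

{(22, 19, 22), (22, 19, 26), (22, 19, 34), (40, 1, 10), (40, 17, 10)}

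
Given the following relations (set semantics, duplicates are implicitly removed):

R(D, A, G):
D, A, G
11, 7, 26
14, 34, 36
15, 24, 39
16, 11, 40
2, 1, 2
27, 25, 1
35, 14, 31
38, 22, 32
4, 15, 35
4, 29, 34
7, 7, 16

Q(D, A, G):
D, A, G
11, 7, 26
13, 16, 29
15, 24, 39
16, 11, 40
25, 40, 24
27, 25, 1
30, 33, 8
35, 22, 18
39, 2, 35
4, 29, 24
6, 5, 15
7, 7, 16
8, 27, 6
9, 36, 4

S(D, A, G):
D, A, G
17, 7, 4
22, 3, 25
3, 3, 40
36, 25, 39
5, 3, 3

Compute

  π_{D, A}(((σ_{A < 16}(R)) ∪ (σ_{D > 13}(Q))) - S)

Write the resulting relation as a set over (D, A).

{(11, 7), (15, 24), (16, 11), (2, 1), (25, 40), (27, 25), (30, 33), (35, 14), (35, 22), (39, 2), (4, 15), (7, 7)}

Filtering on A < 16 leaves {(11, 7, 26), (16, 11, 40), (2, 1, 2), (35, 14, 31), (4, 15, 35), (7, 7, 16)}.
Filtering on D > 13 leaves {(15, 24, 39), (16, 11, 40), (25, 40, 24), (27, 25, 1), (30, 33, 8), (35, 22, 18), (39, 2, 35)}.
Union: {(11, 7, 26), (16, 11, 40), (2, 1, 2), (35, 14, 31), (4, 15, 35), (7, 7, 16)} with {(15, 24, 39), (16, 11, 40), (25, 40, 24), (27, 25, 1), (30, 33, 8), (35, 22, 18), (39, 2, 35)} → {(11, 7, 26), (15, 24, 39), (16, 11, 40), (2, 1, 2), (25, 40, 24), (27, 25, 1), (30, 33, 8), (35, 14, 31), (35, 22, 18), (39, 2, 35), (4, 15, 35), (7, 7, 16)}
Difference: {(11, 7, 26), (15, 24, 39), (16, 11, 40), (2, 1, 2), (25, 40, 24), (27, 25, 1), (30, 33, 8), (35, 14, 31), (35, 22, 18), (39, 2, 35), (4, 15, 35), (7, 7, 16)} with {(17, 7, 4), (22, 3, 25), (3, 3, 40), (36, 25, 39), (5, 3, 3)} → {(11, 7, 26), (15, 24, 39), (16, 11, 40), (2, 1, 2), (25, 40, 24), (27, 25, 1), (30, 33, 8), (35, 14, 31), (35, 22, 18), (39, 2, 35), (4, 15, 35), (7, 7, 16)}
Projecting to D, A: {(11, 7), (15, 24), (16, 11), (2, 1), (25, 40), (27, 25), (30, 33), (35, 14), (35, 22), (39, 2), (4, 15), (7, 7)}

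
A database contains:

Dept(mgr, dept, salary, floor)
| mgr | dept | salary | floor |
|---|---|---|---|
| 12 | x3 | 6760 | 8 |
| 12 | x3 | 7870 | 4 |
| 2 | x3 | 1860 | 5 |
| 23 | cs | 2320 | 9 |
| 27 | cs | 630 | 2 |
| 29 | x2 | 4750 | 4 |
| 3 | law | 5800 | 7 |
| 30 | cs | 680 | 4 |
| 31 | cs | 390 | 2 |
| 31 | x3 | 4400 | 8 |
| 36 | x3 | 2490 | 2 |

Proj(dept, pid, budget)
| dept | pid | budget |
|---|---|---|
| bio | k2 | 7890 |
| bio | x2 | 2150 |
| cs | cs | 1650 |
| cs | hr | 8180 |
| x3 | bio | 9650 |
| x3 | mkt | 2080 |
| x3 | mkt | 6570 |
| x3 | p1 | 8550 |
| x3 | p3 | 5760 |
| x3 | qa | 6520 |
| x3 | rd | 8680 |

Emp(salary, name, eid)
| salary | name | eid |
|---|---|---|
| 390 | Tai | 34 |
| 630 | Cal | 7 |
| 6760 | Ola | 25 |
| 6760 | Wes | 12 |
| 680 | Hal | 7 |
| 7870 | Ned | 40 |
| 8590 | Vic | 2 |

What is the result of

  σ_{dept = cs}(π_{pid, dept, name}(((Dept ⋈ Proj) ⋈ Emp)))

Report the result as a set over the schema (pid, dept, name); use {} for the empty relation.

{(cs, cs, Cal), (cs, cs, Hal), (cs, cs, Tai), (hr, cs, Cal), (hr, cs, Hal), (hr, cs, Tai)}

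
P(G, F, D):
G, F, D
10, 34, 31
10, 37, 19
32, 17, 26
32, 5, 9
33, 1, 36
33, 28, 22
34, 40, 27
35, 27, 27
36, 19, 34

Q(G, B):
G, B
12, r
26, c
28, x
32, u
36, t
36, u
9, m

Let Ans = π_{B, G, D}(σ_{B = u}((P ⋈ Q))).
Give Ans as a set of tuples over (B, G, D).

Natural join on G: {(32, 17, 26, u), (32, 5, 9, u), (36, 19, 34, t), (36, 19, 34, u)}
Apply σ_{B = u}; surviving tuples: {(32, 17, 26, u), (32, 5, 9, u), (36, 19, 34, u)}
π[B, G, D]: project onto (B, G, D) → {(u, 32, 26), (u, 32, 9), (u, 36, 34)}

{(u, 32, 26), (u, 32, 9), (u, 36, 34)}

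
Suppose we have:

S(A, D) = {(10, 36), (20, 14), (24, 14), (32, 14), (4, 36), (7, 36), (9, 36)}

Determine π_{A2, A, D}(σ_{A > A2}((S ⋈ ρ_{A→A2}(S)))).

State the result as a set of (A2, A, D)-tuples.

ρ[A→A2]: schema becomes (A2, D); tuples unchanged.
Joining S and ρ_{A→A2}(S) on D yields {(10, 36, 10), (10, 36, 4), (10, 36, 7), (10, 36, 9), (20, 14, 20), (20, 14, 24), (20, 14, 32), (24, 14, 20), (24, 14, 24), (24, 14, 32), (32, 14, 20), (32, 14, 24), (32, 14, 32), (4, 36, 10), (4, 36, 4), (4, 36, 7), (4, 36, 9), (7, 36, 10), (7, 36, 4), (7, 36, 7), (7, 36, 9), (9, 36, 10), (9, 36, 4), (9, 36, 7), (9, 36, 9)}.
Selection A > A2: {(10, 36, 4), (10, 36, 7), (10, 36, 9), (24, 14, 20), (32, 14, 20), (32, 14, 24), (7, 36, 4), (9, 36, 4), (9, 36, 7)}
Keep only column(s) A2, A, D: {(20, 24, 14), (20, 32, 14), (24, 32, 14), (4, 10, 36), (4, 7, 36), (4, 9, 36), (7, 10, 36), (7, 9, 36), (9, 10, 36)}

{(20, 24, 14), (20, 32, 14), (24, 32, 14), (4, 10, 36), (4, 7, 36), (4, 9, 36), (7, 10, 36), (7, 9, 36), (9, 10, 36)}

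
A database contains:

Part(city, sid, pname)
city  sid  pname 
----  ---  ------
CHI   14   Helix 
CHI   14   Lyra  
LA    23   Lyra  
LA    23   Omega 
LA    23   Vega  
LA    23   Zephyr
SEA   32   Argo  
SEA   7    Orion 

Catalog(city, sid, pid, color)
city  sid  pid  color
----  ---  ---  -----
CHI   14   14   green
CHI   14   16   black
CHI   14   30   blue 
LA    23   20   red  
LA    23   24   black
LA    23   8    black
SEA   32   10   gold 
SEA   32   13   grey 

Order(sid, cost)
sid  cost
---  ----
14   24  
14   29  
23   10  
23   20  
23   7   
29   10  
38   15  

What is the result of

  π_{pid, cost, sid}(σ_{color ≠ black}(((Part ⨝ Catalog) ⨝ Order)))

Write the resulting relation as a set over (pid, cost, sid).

{(14, 24, 14), (14, 29, 14), (20, 10, 23), (20, 20, 23), (20, 7, 23), (30, 24, 14), (30, 29, 14)}

Joining Part and Catalog on city, sid yields {(CHI, 14, Helix, 14, green), (CHI, 14, Helix, 16, black), (CHI, 14, Helix, 30, blue), (CHI, 14, Lyra, 14, green), (CHI, 14, Lyra, 16, black), (CHI, 14, Lyra, 30, blue), (LA, 23, Lyra, 20, red), (LA, 23, Lyra, 24, black), (LA, 23, Lyra, 8, black), (LA, 23, Omega, 20, red), (LA, 23, Omega, 24, black), (LA, 23, Omega, 8, black), (LA, 23, Vega, 20, red), (LA, 23, Vega, 24, black), (LA, 23, Vega, 8, black), (LA, 23, Zephyr, 20, red), (LA, 23, Zephyr, 24, black), (LA, 23, Zephyr, 8, black), (SEA, 32, Argo, 10, gold), (SEA, 32, Argo, 13, grey)}.
Joining (Part ⨝ Catalog) and Order on sid yields {(CHI, 14, Helix, 14, green, 24), (CHI, 14, Helix, 14, green, 29), (CHI, 14, Helix, 16, black, 24), (CHI, 14, Helix, 16, black, 29), (CHI, 14, Helix, 30, blue, 24), (CHI, 14, Helix, 30, blue, 29), (CHI, 14, Lyra, 14, green, 24), (CHI, 14, Lyra, 14, green, 29), (CHI, 14, Lyra, 16, black, 24), (CHI, 14, Lyra, 16, black, 29), (CHI, 14, Lyra, 30, blue, 24), (CHI, 14, Lyra, 30, blue, 29), (LA, 23, Lyra, 20, red, 10), (LA, 23, Lyra, 20, red, 20), (LA, 23, Lyra, 20, red, 7), (LA, 23, Lyra, 24, black, 10), (LA, 23, Lyra, 24, black, 20), (LA, 23, Lyra, 24, black, 7), (LA, 23, Lyra, 8, black, 10), (LA, 23, Lyra, 8, black, 20), (LA, 23, Lyra, 8, black, 7), (LA, 23, Omega, 20, red, 10), (LA, 23, Omega, 20, red, 20), (LA, 23, Omega, 20, red, 7), (LA, 23, Omega, 24, black, 10), (LA, 23, Omega, 24, black, 20), (LA, 23, Omega, 24, black, 7), (LA, 23, Omega, 8, black, 10), (LA, 23, Omega, 8, black, 20), (LA, 23, Omega, 8, black, 7), (LA, 23, Vega, 20, red, 10), (LA, 23, Vega, 20, red, 20), (LA, 23, Vega, 20, red, 7), (LA, 23, Vega, 24, black, 10), (LA, 23, Vega, 24, black, 20), (LA, 23, Vega, 24, black, 7), (LA, 23, Vega, 8, black, 10), (LA, 23, Vega, 8, black, 20), (LA, 23, Vega, 8, black, 7), (LA, 23, Zephyr, 20, red, 10), (LA, 23, Zephyr, 20, red, 20), (LA, 23, Zephyr, 20, red, 7), (LA, 23, Zephyr, 24, black, 10), (LA, 23, Zephyr, 24, black, 20), (LA, 23, Zephyr, 24, black, 7), (LA, 23, Zephyr, 8, black, 10), (LA, 23, Zephyr, 8, black, 20), (LA, 23, Zephyr, 8, black, 7)}.
Selection color ≠ black: {(CHI, 14, Helix, 14, green, 24), (CHI, 14, Helix, 14, green, 29), (CHI, 14, Helix, 30, blue, 24), (CHI, 14, Helix, 30, blue, 29), (CHI, 14, Lyra, 14, green, 24), (CHI, 14, Lyra, 14, green, 29), (CHI, 14, Lyra, 30, blue, 24), (CHI, 14, Lyra, 30, blue, 29), (LA, 23, Lyra, 20, red, 10), (LA, 23, Lyra, 20, red, 20), (LA, 23, Lyra, 20, red, 7), (LA, 23, Omega, 20, red, 10), (LA, 23, Omega, 20, red, 20), (LA, 23, Omega, 20, red, 7), (LA, 23, Vega, 20, red, 10), (LA, 23, Vega, 20, red, 20), (LA, 23, Vega, 20, red, 7), (LA, 23, Zephyr, 20, red, 10), (LA, 23, Zephyr, 20, red, 20), (LA, 23, Zephyr, 20, red, 7)}
Keep only column(s) pid, cost, sid (13 duplicate(s) eliminated): {(14, 24, 14), (14, 29, 14), (20, 10, 23), (20, 20, 23), (20, 7, 23), (30, 24, 14), (30, 29, 14)}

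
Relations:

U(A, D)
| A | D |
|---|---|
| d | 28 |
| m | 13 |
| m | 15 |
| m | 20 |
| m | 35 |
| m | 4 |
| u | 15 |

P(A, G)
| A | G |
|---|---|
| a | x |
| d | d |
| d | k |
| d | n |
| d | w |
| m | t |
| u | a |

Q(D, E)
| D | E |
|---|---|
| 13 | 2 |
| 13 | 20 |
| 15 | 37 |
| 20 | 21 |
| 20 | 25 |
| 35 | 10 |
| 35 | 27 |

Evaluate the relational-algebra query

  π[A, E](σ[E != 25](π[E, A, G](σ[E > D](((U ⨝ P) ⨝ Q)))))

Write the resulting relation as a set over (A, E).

{(m, 20), (m, 21), (m, 37), (u, 37)}

Natural join on A: {(d, 28, d), (d, 28, k), (d, 28, n), (d, 28, w), (m, 13, t), (m, 15, t), (m, 20, t), (m, 35, t), (m, 4, t), (u, 15, a)}
Natural join on D: {(m, 13, t, 2), (m, 13, t, 20), (m, 15, t, 37), (m, 20, t, 21), (m, 20, t, 25), (m, 35, t, 10), (m, 35, t, 27), (u, 15, a, 37)}
Apply σ_{E > D}; surviving tuples: {(m, 13, t, 20), (m, 15, t, 37), (m, 20, t, 21), (m, 20, t, 25), (u, 15, a, 37)}
π_{E, A, G} gives {(20, m, t), (21, m, t), (25, m, t), (37, m, t), (37, u, a)}.
Apply σ_{E != 25}; surviving tuples: {(20, m, t), (21, m, t), (37, m, t), (37, u, a)}
π_{A, E} gives {(m, 20), (m, 21), (m, 37), (u, 37)}.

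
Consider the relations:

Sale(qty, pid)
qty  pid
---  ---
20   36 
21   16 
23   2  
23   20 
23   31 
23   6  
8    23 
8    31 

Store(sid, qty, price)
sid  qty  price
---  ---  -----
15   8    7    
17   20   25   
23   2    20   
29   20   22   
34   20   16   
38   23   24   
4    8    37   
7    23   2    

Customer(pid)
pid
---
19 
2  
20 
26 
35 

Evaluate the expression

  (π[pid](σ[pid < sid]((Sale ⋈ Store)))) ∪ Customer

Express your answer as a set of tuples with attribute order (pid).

{19, 2, 20, 26, 31, 35, 6}

Joining Sale and Store on qty yields {(20, 36, 17, 25), (20, 36, 29, 22), (20, 36, 34, 16), (23, 2, 38, 24), (23, 2, 7, 2), (23, 20, 38, 24), (23, 20, 7, 2), (23, 31, 38, 24), (23, 31, 7, 2), (23, 6, 38, 24), (23, 6, 7, 2), (8, 23, 15, 7), (8, 23, 4, 37), (8, 31, 15, 7), (8, 31, 4, 37)}.
Apply σ_{pid < sid}; surviving tuples: {(23, 2, 38, 24), (23, 2, 7, 2), (23, 20, 38, 24), (23, 31, 38, 24), (23, 6, 38, 24), (23, 6, 7, 2)}
Keep only column(s) pid (2 duplicate(s) eliminated): {2, 20, 31, 6}
Taking the union: {19, 2, 20, 26, 31, 35, 6}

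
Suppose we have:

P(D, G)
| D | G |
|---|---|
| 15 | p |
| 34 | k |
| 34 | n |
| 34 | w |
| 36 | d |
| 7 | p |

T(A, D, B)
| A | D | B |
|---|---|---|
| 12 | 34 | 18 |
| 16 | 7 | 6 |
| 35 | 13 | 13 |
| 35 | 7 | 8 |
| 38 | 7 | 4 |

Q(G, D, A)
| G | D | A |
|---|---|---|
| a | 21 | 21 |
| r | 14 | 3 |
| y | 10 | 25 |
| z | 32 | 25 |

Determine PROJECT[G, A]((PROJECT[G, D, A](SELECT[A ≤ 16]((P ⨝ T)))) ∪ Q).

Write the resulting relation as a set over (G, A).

Joining P and T on D yields {(34, k, 12, 18), (34, n, 12, 18), (34, w, 12, 18), (7, p, 16, 6), (7, p, 35, 8), (7, p, 38, 4)}.
Apply σ_{A ≤ 16}; surviving tuples: {(34, k, 12, 18), (34, n, 12, 18), (34, w, 12, 18), (7, p, 16, 6)}
π_{G, D, A} gives {(k, 34, 12), (n, 34, 12), (p, 7, 16), (w, 34, 12)}.
Union: {(k, 34, 12), (n, 34, 12), (p, 7, 16), (w, 34, 12)} with {(a, 21, 21), (r, 14, 3), (y, 10, 25), (z, 32, 25)} → {(a, 21, 21), (k, 34, 12), (n, 34, 12), (p, 7, 16), (r, 14, 3), (w, 34, 12), (y, 10, 25), (z, 32, 25)}
π_{G, A} gives {(a, 21), (k, 12), (n, 12), (p, 16), (r, 3), (w, 12), (y, 25), (z, 25)}.

{(a, 21), (k, 12), (n, 12), (p, 16), (r, 3), (w, 12), (y, 25), (z, 25)}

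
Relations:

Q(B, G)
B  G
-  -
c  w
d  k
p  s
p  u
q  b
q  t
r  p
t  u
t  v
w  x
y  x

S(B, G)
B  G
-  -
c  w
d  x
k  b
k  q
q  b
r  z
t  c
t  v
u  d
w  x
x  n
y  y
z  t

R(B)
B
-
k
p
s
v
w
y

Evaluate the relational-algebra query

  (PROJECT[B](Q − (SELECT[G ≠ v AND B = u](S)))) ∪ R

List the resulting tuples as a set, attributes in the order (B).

Selection G ≠ v AND B = u: {(u, d)}
Set difference of the two operands is {(c, w), (d, k), (p, s), (p, u), (q, b), (q, t), (r, p), (t, u), (t, v), (w, x), (y, x)}.
Keep only column(s) B (3 duplicate(s) eliminated): {c, d, p, q, r, t, w, y}
Set union of the two operands is {c, d, k, p, q, r, s, t, v, w, y}.

{c, d, k, p, q, r, s, t, v, w, y}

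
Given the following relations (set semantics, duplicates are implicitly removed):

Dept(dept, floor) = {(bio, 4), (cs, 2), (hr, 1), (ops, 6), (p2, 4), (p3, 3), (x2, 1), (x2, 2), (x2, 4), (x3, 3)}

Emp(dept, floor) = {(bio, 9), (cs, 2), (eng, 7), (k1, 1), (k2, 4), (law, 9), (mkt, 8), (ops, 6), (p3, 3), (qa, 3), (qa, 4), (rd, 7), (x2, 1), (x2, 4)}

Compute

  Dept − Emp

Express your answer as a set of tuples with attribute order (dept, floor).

{(bio, 4), (hr, 1), (p2, 4), (x2, 2), (x3, 3)}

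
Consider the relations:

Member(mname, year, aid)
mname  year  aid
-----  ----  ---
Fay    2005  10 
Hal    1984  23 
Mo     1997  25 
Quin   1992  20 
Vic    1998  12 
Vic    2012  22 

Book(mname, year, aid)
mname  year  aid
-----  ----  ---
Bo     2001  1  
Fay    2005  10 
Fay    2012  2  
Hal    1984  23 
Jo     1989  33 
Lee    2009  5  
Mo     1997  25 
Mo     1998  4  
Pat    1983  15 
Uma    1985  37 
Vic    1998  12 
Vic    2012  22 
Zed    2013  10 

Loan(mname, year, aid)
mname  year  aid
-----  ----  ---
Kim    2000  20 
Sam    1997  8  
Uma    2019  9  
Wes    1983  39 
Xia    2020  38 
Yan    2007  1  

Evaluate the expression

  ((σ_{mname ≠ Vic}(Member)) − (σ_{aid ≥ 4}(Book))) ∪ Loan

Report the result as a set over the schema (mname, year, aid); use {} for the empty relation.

Filtering on mname ≠ Vic leaves {(Fay, 2005, 10), (Hal, 1984, 23), (Mo, 1997, 25), (Quin, 1992, 20)}.
Filtering on aid ≥ 4 leaves {(Fay, 2005, 10), (Hal, 1984, 23), (Jo, 1989, 33), (Lee, 2009, 5), (Mo, 1997, 25), (Mo, 1998, 4), (Pat, 1983, 15), (Uma, 1985, 37), (Vic, 1998, 12), (Vic, 2012, 22), (Zed, 2013, 10)}.
Taking the difference: {(Quin, 1992, 20)}
Taking the union: {(Kim, 2000, 20), (Quin, 1992, 20), (Sam, 1997, 8), (Uma, 2019, 9), (Wes, 1983, 39), (Xia, 2020, 38), (Yan, 2007, 1)}

{(Kim, 2000, 20), (Quin, 1992, 20), (Sam, 1997, 8), (Uma, 2019, 9), (Wes, 1983, 39), (Xia, 2020, 38), (Yan, 2007, 1)}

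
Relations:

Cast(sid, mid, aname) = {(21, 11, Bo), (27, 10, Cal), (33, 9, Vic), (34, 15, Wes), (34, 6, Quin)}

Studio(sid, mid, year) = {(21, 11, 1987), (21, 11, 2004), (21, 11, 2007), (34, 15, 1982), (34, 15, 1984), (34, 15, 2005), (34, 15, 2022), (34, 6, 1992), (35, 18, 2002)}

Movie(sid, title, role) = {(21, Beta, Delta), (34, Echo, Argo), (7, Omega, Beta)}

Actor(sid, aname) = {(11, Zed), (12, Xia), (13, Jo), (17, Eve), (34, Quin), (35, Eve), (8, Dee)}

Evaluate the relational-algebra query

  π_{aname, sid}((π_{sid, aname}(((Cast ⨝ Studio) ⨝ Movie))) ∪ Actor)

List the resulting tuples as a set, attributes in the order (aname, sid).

Natural join on sid, mid: {(21, 11, Bo, 1987), (21, 11, Bo, 2004), (21, 11, Bo, 2007), (34, 15, Wes, 1982), (34, 15, Wes, 1984), (34, 15, Wes, 2005), (34, 15, Wes, 2022), (34, 6, Quin, 1992)}
Natural join on sid: {(21, 11, Bo, 1987, Beta, Delta), (21, 11, Bo, 2004, Beta, Delta), (21, 11, Bo, 2007, Beta, Delta), (34, 15, Wes, 1982, Echo, Argo), (34, 15, Wes, 1984, Echo, Argo), (34, 15, Wes, 2005, Echo, Argo), (34, 15, Wes, 2022, Echo, Argo), (34, 6, Quin, 1992, Echo, Argo)}
π[sid, aname]: project onto (sid, aname) (5 duplicate(s) eliminated) → {(21, Bo), (34, Quin), (34, Wes)}
Taking the union: {(11, Zed), (12, Xia), (13, Jo), (17, Eve), (21, Bo), (34, Quin), (34, Wes), (35, Eve), (8, Dee)}
π[aname, sid]: project onto (aname, sid) → {(Bo, 21), (Dee, 8), (Eve, 17), (Eve, 35), (Jo, 13), (Quin, 34), (Wes, 34), (Xia, 12), (Zed, 11)}

{(Bo, 21), (Dee, 8), (Eve, 17), (Eve, 35), (Jo, 13), (Quin, 34), (Wes, 34), (Xia, 12), (Zed, 11)}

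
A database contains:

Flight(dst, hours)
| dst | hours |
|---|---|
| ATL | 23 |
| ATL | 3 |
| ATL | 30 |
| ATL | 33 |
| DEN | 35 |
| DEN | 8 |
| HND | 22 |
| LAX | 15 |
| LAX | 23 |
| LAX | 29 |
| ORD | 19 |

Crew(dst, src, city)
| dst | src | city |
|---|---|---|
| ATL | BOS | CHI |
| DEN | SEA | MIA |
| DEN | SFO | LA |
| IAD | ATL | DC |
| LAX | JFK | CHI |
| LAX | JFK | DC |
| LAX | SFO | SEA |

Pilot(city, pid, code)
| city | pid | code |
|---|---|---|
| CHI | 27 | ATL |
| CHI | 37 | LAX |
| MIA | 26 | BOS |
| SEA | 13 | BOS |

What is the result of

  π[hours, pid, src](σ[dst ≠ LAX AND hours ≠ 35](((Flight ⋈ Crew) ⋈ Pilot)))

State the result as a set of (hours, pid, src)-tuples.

Natural join on dst: {(ATL, 23, BOS, CHI), (ATL, 3, BOS, CHI), (ATL, 30, BOS, CHI), (ATL, 33, BOS, CHI), (DEN, 35, SEA, MIA), (DEN, 35, SFO, LA), (DEN, 8, SEA, MIA), (DEN, 8, SFO, LA), (LAX, 15, JFK, CHI), (LAX, 15, JFK, DC), (LAX, 15, SFO, SEA), (LAX, 23, JFK, CHI), (LAX, 23, JFK, DC), (LAX, 23, SFO, SEA), (LAX, 29, JFK, CHI), (LAX, 29, JFK, DC), (LAX, 29, SFO, SEA)}
Natural join on city: {(ATL, 23, BOS, CHI, 27, ATL), (ATL, 23, BOS, CHI, 37, LAX), (ATL, 3, BOS, CHI, 27, ATL), (ATL, 3, BOS, CHI, 37, LAX), (ATL, 30, BOS, CHI, 27, ATL), (ATL, 30, BOS, CHI, 37, LAX), (ATL, 33, BOS, CHI, 27, ATL), (ATL, 33, BOS, CHI, 37, LAX), (DEN, 35, SEA, MIA, 26, BOS), (DEN, 8, SEA, MIA, 26, BOS), (LAX, 15, JFK, CHI, 27, ATL), (LAX, 15, JFK, CHI, 37, LAX), (LAX, 15, SFO, SEA, 13, BOS), (LAX, 23, JFK, CHI, 27, ATL), (LAX, 23, JFK, CHI, 37, LAX), (LAX, 23, SFO, SEA, 13, BOS), (LAX, 29, JFK, CHI, 27, ATL), (LAX, 29, JFK, CHI, 37, LAX), (LAX, 29, SFO, SEA, 13, BOS)}
Filtering on dst ≠ LAX AND hours ≠ 35 leaves {(ATL, 23, BOS, CHI, 27, ATL), (ATL, 23, BOS, CHI, 37, LAX), (ATL, 3, BOS, CHI, 27, ATL), (ATL, 3, BOS, CHI, 37, LAX), (ATL, 30, BOS, CHI, 27, ATL), (ATL, 30, BOS, CHI, 37, LAX), (ATL, 33, BOS, CHI, 27, ATL), (ATL, 33, BOS, CHI, 37, LAX), (DEN, 8, SEA, MIA, 26, BOS)}.
π[hours, pid, src]: project onto (hours, pid, src) → {(23, 27, BOS), (23, 37, BOS), (3, 27, BOS), (3, 37, BOS), (30, 27, BOS), (30, 37, BOS), (33, 27, BOS), (33, 37, BOS), (8, 26, SEA)}

{(23, 27, BOS), (23, 37, BOS), (3, 27, BOS), (3, 37, BOS), (30, 27, BOS), (30, 37, BOS), (33, 27, BOS), (33, 37, BOS), (8, 26, SEA)}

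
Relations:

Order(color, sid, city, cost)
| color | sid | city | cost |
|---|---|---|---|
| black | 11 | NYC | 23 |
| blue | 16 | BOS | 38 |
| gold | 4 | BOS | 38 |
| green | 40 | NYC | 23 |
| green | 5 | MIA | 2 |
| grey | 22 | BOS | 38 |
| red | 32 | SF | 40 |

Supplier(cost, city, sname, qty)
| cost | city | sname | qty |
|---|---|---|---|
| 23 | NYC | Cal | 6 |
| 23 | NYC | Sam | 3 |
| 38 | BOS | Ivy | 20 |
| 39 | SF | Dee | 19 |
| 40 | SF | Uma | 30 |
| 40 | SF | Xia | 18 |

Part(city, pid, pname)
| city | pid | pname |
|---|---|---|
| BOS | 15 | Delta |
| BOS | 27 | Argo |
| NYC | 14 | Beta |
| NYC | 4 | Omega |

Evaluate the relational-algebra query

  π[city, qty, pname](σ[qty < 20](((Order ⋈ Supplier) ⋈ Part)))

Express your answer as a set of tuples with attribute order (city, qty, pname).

Order ⋈ Supplier (natural join on city, cost): {(black, 11, NYC, 23, Cal, 6), (black, 11, NYC, 23, Sam, 3), (blue, 16, BOS, 38, Ivy, 20), (gold, 4, BOS, 38, Ivy, 20), (green, 40, NYC, 23, Cal, 6), (green, 40, NYC, 23, Sam, 3), (grey, 22, BOS, 38, Ivy, 20), (red, 32, SF, 40, Uma, 30), (red, 32, SF, 40, Xia, 18)}
(Order ⋈ Supplier) ⋈ Part (natural join on city): {(black, 11, NYC, 23, Cal, 6, 14, Beta), (black, 11, NYC, 23, Cal, 6, 4, Omega), (black, 11, NYC, 23, Sam, 3, 14, Beta), (black, 11, NYC, 23, Sam, 3, 4, Omega), (blue, 16, BOS, 38, Ivy, 20, 15, Delta), (blue, 16, BOS, 38, Ivy, 20, 27, Argo), (gold, 4, BOS, 38, Ivy, 20, 15, Delta), (gold, 4, BOS, 38, Ivy, 20, 27, Argo), (green, 40, NYC, 23, Cal, 6, 14, Beta), (green, 40, NYC, 23, Cal, 6, 4, Omega), (green, 40, NYC, 23, Sam, 3, 14, Beta), (green, 40, NYC, 23, Sam, 3, 4, Omega), (grey, 22, BOS, 38, Ivy, 20, 15, Delta), (grey, 22, BOS, 38, Ivy, 20, 27, Argo)}
Selection qty < 20: {(black, 11, NYC, 23, Cal, 6, 14, Beta), (black, 11, NYC, 23, Cal, 6, 4, Omega), (black, 11, NYC, 23, Sam, 3, 14, Beta), (black, 11, NYC, 23, Sam, 3, 4, Omega), (green, 40, NYC, 23, Cal, 6, 14, Beta), (green, 40, NYC, 23, Cal, 6, 4, Omega), (green, 40, NYC, 23, Sam, 3, 14, Beta), (green, 40, NYC, 23, Sam, 3, 4, Omega)}
Projecting to city, qty, pname (4 duplicate(s) eliminated): {(NYC, 3, Beta), (NYC, 3, Omega), (NYC, 6, Beta), (NYC, 6, Omega)}

{(NYC, 3, Beta), (NYC, 3, Omega), (NYC, 6, Beta), (NYC, 6, Omega)}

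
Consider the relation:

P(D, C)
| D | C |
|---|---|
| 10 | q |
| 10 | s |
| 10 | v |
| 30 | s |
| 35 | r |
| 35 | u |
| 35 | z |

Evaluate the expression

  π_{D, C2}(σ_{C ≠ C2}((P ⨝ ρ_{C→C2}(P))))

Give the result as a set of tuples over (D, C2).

ρ[C→C2]: schema becomes (D, C2); tuples unchanged.
Joining P and ρ_{C→C2}(P) on D yields {(10, q, q), (10, q, s), (10, q, v), (10, s, q), (10, s, s), (10, s, v), (10, v, q), (10, v, s), (10, v, v), (30, s, s), (35, r, r), (35, r, u), (35, r, z), (35, u, r), (35, u, u), (35, u, z), (35, z, r), (35, z, u), (35, z, z)}.
Selection C ≠ C2: {(10, q, s), (10, q, v), (10, s, q), (10, s, v), (10, v, q), (10, v, s), (35, r, u), (35, r, z), (35, u, r), (35, u, z), (35, z, r), (35, z, u)}
Keep only column(s) D, C2 (6 duplicate(s) eliminated): {(10, q), (10, s), (10, v), (35, r), (35, u), (35, z)}

{(10, q), (10, s), (10, v), (35, r), (35, u), (35, z)}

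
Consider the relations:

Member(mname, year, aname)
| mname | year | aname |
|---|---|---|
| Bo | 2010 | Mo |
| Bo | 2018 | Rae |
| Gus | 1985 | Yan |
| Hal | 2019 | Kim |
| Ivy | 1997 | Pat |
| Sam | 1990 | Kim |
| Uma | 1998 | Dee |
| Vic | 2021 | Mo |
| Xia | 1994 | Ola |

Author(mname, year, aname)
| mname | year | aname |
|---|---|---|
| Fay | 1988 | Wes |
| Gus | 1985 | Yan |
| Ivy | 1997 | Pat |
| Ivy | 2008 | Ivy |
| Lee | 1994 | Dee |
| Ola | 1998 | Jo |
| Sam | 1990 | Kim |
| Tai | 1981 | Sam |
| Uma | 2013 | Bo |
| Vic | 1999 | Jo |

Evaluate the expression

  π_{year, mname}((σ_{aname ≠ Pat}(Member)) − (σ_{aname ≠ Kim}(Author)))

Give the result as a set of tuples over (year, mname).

σ[aname ≠ Pat]: keep tuples satisfying aname ≠ Pat → {(Bo, 2010, Mo), (Bo, 2018, Rae), (Gus, 1985, Yan), (Hal, 2019, Kim), (Sam, 1990, Kim), (Uma, 1998, Dee), (Vic, 2021, Mo), (Xia, 1994, Ola)}
σ[aname ≠ Kim]: keep tuples satisfying aname ≠ Kim → {(Fay, 1988, Wes), (Gus, 1985, Yan), (Ivy, 1997, Pat), (Ivy, 2008, Ivy), (Lee, 1994, Dee), (Ola, 1998, Jo), (Tai, 1981, Sam), (Uma, 2013, Bo), (Vic, 1999, Jo)}
Difference: {(Bo, 2010, Mo), (Bo, 2018, Rae), (Gus, 1985, Yan), (Hal, 2019, Kim), (Sam, 1990, Kim), (Uma, 1998, Dee), (Vic, 2021, Mo), (Xia, 1994, Ola)} with {(Fay, 1988, Wes), (Gus, 1985, Yan), (Ivy, 1997, Pat), (Ivy, 2008, Ivy), (Lee, 1994, Dee), (Ola, 1998, Jo), (Tai, 1981, Sam), (Uma, 2013, Bo), (Vic, 1999, Jo)} → {(Bo, 2010, Mo), (Bo, 2018, Rae), (Hal, 2019, Kim), (Sam, 1990, Kim), (Uma, 1998, Dee), (Vic, 2021, Mo), (Xia, 1994, Ola)}
π[year, mname]: project onto (year, mname) → {(1990, Sam), (1994, Xia), (1998, Uma), (2010, Bo), (2018, Bo), (2019, Hal), (2021, Vic)}

{(1990, Sam), (1994, Xia), (1998, Uma), (2010, Bo), (2018, Bo), (2019, Hal), (2021, Vic)}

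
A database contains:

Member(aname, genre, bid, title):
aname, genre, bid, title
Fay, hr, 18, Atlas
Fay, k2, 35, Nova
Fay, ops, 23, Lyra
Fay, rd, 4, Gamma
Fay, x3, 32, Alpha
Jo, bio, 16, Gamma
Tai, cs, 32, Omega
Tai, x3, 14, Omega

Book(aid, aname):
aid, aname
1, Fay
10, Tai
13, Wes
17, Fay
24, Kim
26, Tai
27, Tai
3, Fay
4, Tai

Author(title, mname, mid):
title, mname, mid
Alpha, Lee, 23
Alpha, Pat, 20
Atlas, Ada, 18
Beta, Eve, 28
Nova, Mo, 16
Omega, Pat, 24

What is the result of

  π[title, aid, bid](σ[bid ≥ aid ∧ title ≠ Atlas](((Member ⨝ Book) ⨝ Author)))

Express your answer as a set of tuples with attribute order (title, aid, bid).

{(Alpha, 1, 32), (Alpha, 17, 32), (Alpha, 3, 32), (Nova, 1, 35), (Nova, 17, 35), (Nova, 3, 35), (Omega, 10, 14), (Omega, 10, 32), (Omega, 26, 32), (Omega, 27, 32), (Omega, 4, 14), (Omega, 4, 32)}

Joining Member and Book on aname yields {(Fay, hr, 18, Atlas, 1), (Fay, hr, 18, Atlas, 17), (Fay, hr, 18, Atlas, 3), (Fay, k2, 35, Nova, 1), (Fay, k2, 35, Nova, 17), (Fay, k2, 35, Nova, 3), (Fay, ops, 23, Lyra, 1), (Fay, ops, 23, Lyra, 17), (Fay, ops, 23, Lyra, 3), (Fay, rd, 4, Gamma, 1), (Fay, rd, 4, Gamma, 17), (Fay, rd, 4, Gamma, 3), (Fay, x3, 32, Alpha, 1), (Fay, x3, 32, Alpha, 17), (Fay, x3, 32, Alpha, 3), (Tai, cs, 32, Omega, 10), (Tai, cs, 32, Omega, 26), (Tai, cs, 32, Omega, 27), (Tai, cs, 32, Omega, 4), (Tai, x3, 14, Omega, 10), (Tai, x3, 14, Omega, 26), (Tai, x3, 14, Omega, 27), (Tai, x3, 14, Omega, 4)}.
Joining (Member ⨝ Book) and Author on title yields {(Fay, hr, 18, Atlas, 1, Ada, 18), (Fay, hr, 18, Atlas, 17, Ada, 18), (Fay, hr, 18, Atlas, 3, Ada, 18), (Fay, k2, 35, Nova, 1, Mo, 16), (Fay, k2, 35, Nova, 17, Mo, 16), (Fay, k2, 35, Nova, 3, Mo, 16), (Fay, x3, 32, Alpha, 1, Lee, 23), (Fay, x3, 32, Alpha, 1, Pat, 20), (Fay, x3, 32, Alpha, 17, Lee, 23), (Fay, x3, 32, Alpha, 17, Pat, 20), (Fay, x3, 32, Alpha, 3, Lee, 23), (Fay, x3, 32, Alpha, 3, Pat, 20), (Tai, cs, 32, Omega, 10, Pat, 24), (Tai, cs, 32, Omega, 26, Pat, 24), (Tai, cs, 32, Omega, 27, Pat, 24), (Tai, cs, 32, Omega, 4, Pat, 24), (Tai, x3, 14, Omega, 10, Pat, 24), (Tai, x3, 14, Omega, 26, Pat, 24), (Tai, x3, 14, Omega, 27, Pat, 24), (Tai, x3, 14, Omega, 4, Pat, 24)}.
Filtering on bid ≥ aid ∧ title ≠ Atlas leaves {(Fay, k2, 35, Nova, 1, Mo, 16), (Fay, k2, 35, Nova, 17, Mo, 16), (Fay, k2, 35, Nova, 3, Mo, 16), (Fay, x3, 32, Alpha, 1, Lee, 23), (Fay, x3, 32, Alpha, 1, Pat, 20), (Fay, x3, 32, Alpha, 17, Lee, 23), (Fay, x3, 32, Alpha, 17, Pat, 20), (Fay, x3, 32, Alpha, 3, Lee, 23), (Fay, x3, 32, Alpha, 3, Pat, 20), (Tai, cs, 32, Omega, 10, Pat, 24), (Tai, cs, 32, Omega, 26, Pat, 24), (Tai, cs, 32, Omega, 27, Pat, 24), (Tai, cs, 32, Omega, 4, Pat, 24), (Tai, x3, 14, Omega, 10, Pat, 24), (Tai, x3, 14, Omega, 4, Pat, 24)}.
π[title, aid, bid]: project onto (title, aid, bid) (3 duplicate(s) eliminated) → {(Alpha, 1, 32), (Alpha, 17, 32), (Alpha, 3, 32), (Nova, 1, 35), (Nova, 17, 35), (Nova, 3, 35), (Omega, 10, 14), (Omega, 10, 32), (Omega, 26, 32), (Omega, 27, 32), (Omega, 4, 14), (Omega, 4, 32)}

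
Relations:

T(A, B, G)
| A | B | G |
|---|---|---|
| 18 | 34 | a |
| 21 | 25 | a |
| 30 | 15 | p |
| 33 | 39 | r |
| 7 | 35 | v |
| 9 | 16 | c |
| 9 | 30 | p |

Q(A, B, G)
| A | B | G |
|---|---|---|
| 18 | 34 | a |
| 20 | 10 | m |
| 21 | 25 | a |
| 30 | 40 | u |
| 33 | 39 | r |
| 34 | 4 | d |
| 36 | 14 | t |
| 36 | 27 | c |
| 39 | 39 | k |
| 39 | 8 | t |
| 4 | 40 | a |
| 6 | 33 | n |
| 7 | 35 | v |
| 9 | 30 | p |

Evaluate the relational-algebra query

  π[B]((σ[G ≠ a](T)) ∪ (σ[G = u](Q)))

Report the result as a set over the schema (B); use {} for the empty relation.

σ[G ≠ a]: keep tuples satisfying G ≠ a → {(30, 15, p), (33, 39, r), (7, 35, v), (9, 16, c), (9, 30, p)}
σ[G = u]: keep tuples satisfying G = u → {(30, 40, u)}
Set union of the two operands is {(30, 15, p), (30, 40, u), (33, 39, r), (7, 35, v), (9, 16, c), (9, 30, p)}.
π[B]: project onto (B) → {15, 16, 30, 35, 39, 40}

{15, 16, 30, 35, 39, 40}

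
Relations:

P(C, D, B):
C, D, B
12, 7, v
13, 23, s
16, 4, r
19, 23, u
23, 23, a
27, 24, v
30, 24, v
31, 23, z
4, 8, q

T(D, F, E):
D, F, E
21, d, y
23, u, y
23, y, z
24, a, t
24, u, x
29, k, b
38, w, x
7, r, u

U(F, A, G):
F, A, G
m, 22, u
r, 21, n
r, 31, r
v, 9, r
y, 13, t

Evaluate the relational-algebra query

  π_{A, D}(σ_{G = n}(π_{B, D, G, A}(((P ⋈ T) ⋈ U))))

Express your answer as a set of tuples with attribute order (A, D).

{(21, 7)}

Joining P and T on D yields {(12, 7, v, r, u), (13, 23, s, u, y), (13, 23, s, y, z), (19, 23, u, u, y), (19, 23, u, y, z), (23, 23, a, u, y), (23, 23, a, y, z), (27, 24, v, a, t), (27, 24, v, u, x), (30, 24, v, a, t), (30, 24, v, u, x), (31, 23, z, u, y), (31, 23, z, y, z)}.
Joining (P ⋈ T) and U on F yields {(12, 7, v, r, u, 21, n), (12, 7, v, r, u, 31, r), (13, 23, s, y, z, 13, t), (19, 23, u, y, z, 13, t), (23, 23, a, y, z, 13, t), (31, 23, z, y, z, 13, t)}.
π[B, D, G, A]: project onto (B, D, G, A) → {(a, 23, t, 13), (s, 23, t, 13), (u, 23, t, 13), (v, 7, n, 21), (v, 7, r, 31), (z, 23, t, 13)}
σ[G = n]: keep tuples satisfying G = n → {(v, 7, n, 21)}
π[A, D]: project onto (A, D) → {(21, 7)}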